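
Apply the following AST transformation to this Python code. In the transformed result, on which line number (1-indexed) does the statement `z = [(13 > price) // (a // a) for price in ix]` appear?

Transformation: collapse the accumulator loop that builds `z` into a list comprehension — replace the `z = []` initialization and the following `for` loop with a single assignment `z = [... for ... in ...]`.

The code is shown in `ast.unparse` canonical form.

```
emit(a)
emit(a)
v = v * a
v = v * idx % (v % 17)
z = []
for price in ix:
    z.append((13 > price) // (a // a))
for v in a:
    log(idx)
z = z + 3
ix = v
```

5

Transformed code:
emit(a)
emit(a)
v = v * a
v = v * idx % (v % 17)
z = [(13 > price) // (a // a) for price in ix]
for v in a:
    log(idx)
z = z + 3
ix = v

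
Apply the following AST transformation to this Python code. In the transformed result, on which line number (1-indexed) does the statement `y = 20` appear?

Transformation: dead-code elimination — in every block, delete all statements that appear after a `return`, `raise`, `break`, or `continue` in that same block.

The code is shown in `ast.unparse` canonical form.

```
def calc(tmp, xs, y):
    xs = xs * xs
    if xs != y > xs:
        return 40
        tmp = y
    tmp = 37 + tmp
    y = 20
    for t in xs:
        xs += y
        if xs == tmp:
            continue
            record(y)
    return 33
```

Transformed code:
def calc(tmp, xs, y):
    xs = xs * xs
    if xs != y > xs:
        return 40
    tmp = 37 + tmp
    y = 20
    for t in xs:
        xs += y
        if xs == tmp:
            continue
    return 33

6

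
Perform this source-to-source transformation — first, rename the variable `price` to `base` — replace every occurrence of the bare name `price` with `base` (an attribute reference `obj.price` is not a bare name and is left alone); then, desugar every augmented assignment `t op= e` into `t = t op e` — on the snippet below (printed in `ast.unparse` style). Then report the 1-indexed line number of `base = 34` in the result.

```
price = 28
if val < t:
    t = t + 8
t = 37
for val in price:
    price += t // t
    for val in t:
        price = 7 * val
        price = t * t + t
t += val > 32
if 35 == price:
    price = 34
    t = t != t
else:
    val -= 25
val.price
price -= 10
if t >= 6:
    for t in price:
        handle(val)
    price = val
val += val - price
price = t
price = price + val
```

12

Transformed code:
base = 28
if val < t:
    t = t + 8
t = 37
for val in base:
    base = base + t // t
    for val in t:
        base = 7 * val
        base = t * t + t
t = t + (val > 32)
if 35 == base:
    base = 34
    t = t != t
else:
    val = val - 25
val.price
base = base - 10
if t >= 6:
    for t in base:
        handle(val)
    base = val
val = val + (val - base)
base = t
base = base + val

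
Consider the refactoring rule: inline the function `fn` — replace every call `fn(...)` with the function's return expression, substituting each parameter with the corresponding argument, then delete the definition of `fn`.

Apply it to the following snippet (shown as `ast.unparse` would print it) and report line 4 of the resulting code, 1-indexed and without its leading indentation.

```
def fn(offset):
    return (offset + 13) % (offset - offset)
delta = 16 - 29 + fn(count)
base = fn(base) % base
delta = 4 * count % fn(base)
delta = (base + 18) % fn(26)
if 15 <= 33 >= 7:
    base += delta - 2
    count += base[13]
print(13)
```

Transformed code:
delta = 16 - 29 + (count + 13) % (count - count)
base = (base + 13) % (base - base) % base
delta = 4 * count % ((base + 13) % (base - base))
delta = (base + 18) % ((26 + 13) % (26 - 26))
if 15 <= 33 >= 7:
    base += delta - 2
    count += base[13]
print(13)

delta = (base + 18) % ((26 + 13) % (26 - 26))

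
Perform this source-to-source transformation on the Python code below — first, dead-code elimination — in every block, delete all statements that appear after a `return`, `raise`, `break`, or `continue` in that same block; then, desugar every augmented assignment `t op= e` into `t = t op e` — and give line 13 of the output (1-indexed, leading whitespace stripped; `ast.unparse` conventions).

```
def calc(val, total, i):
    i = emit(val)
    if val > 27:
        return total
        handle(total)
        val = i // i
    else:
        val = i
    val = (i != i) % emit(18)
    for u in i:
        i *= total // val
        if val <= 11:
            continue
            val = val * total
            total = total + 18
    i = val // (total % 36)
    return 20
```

return 20

Transformed code:
def calc(val, total, i):
    i = emit(val)
    if val > 27:
        return total
    else:
        val = i
    val = (i != i) % emit(18)
    for u in i:
        i = i * (total // val)
        if val <= 11:
            continue
    i = val // (total % 36)
    return 20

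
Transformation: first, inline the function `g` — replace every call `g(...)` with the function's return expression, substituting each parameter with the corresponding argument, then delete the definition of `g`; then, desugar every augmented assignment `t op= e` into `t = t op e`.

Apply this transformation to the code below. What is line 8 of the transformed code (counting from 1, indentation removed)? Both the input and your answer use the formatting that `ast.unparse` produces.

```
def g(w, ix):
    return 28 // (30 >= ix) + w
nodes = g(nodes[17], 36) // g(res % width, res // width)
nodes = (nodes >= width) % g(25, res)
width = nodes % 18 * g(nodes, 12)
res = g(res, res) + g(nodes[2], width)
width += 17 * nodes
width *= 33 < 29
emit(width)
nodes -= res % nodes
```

nodes = nodes - res % nodes

Transformed code:
nodes = (28 // (30 >= 36) + nodes[17]) // (28 // (30 >= res // width) + res % width)
nodes = (nodes >= width) % (28 // (30 >= res) + 25)
width = nodes % 18 * (28 // (30 >= 12) + nodes)
res = 28 // (30 >= res) + res + (28 // (30 >= width) + nodes[2])
width = width + 17 * nodes
width = width * (33 < 29)
emit(width)
nodes = nodes - res % nodes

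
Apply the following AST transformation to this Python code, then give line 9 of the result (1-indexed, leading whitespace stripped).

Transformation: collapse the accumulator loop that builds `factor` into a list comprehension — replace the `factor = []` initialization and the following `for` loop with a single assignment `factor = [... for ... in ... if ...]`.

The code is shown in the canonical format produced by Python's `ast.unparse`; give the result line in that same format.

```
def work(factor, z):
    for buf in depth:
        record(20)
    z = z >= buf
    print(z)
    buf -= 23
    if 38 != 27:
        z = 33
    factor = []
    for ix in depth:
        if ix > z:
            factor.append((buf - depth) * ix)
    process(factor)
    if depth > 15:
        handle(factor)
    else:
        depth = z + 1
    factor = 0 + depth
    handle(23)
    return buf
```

factor = [(buf - depth) * ix for ix in depth if ix > z]

Transformed code:
def work(factor, z):
    for buf in depth:
        record(20)
    z = z >= buf
    print(z)
    buf -= 23
    if 38 != 27:
        z = 33
    factor = [(buf - depth) * ix for ix in depth if ix > z]
    process(factor)
    if depth > 15:
        handle(factor)
    else:
        depth = z + 1
    factor = 0 + depth
    handle(23)
    return buf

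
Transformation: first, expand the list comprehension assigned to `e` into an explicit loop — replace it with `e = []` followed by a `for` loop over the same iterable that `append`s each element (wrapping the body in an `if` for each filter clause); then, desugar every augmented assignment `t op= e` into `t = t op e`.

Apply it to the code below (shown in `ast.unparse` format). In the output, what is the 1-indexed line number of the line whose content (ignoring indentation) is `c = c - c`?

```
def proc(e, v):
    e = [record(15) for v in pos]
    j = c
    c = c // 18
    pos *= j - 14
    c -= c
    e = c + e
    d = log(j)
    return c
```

8

Transformed code:
def proc(e, v):
    e = []
    for v in pos:
        e.append(record(15))
    j = c
    c = c // 18
    pos = pos * (j - 14)
    c = c - c
    e = c + e
    d = log(j)
    return c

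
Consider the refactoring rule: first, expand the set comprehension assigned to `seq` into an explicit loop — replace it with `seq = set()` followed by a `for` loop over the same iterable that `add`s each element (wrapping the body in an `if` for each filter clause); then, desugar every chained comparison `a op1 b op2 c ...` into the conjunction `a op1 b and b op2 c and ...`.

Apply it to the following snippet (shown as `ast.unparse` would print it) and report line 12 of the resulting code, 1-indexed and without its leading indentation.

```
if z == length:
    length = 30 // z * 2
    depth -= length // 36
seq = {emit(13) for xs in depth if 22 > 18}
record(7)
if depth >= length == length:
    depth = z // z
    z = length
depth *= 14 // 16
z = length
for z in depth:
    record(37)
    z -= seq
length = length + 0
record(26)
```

Transformed code:
if z == length:
    length = 30 // z * 2
    depth -= length // 36
seq = set()
for xs in depth:
    if 22 > 18:
        seq.add(emit(13))
record(7)
if depth >= length and length == length:
    depth = z // z
    z = length
depth *= 14 // 16
z = length
for z in depth:
    record(37)
    z -= seq
length = length + 0
record(26)

depth *= 14 // 16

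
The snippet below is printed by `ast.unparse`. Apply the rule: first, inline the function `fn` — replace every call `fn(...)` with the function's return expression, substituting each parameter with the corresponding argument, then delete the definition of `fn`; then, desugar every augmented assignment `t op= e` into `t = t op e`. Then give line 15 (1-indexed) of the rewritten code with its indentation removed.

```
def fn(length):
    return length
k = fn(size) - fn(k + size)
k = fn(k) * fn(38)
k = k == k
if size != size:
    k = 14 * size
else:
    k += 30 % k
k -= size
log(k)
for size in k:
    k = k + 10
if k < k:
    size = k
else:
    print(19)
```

Transformed code:
k = size - (k + size)
k = k * 38
k = k == k
if size != size:
    k = 14 * size
else:
    k = k + 30 % k
k = k - size
log(k)
for size in k:
    k = k + 10
if k < k:
    size = k
else:
    print(19)

print(19)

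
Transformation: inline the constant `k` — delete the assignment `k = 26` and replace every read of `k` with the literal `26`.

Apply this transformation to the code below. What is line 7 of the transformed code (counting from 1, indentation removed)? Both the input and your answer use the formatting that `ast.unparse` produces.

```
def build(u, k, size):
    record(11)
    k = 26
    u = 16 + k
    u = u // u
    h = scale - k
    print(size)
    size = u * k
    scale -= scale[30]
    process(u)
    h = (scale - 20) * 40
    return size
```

Transformed code:
def build(u, k, size):
    record(11)
    u = 16 + 26
    u = u // u
    h = scale - 26
    print(size)
    size = u * 26
    scale -= scale[30]
    process(u)
    h = (scale - 20) * 40
    return size

size = u * 26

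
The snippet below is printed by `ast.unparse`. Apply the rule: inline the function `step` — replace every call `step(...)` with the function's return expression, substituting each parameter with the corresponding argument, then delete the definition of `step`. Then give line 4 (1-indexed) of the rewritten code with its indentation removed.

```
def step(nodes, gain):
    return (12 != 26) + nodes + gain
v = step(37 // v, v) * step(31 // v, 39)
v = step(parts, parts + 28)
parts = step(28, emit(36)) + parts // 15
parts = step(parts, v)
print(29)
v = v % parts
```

parts = (12 != 26) + parts + v

Transformed code:
v = ((12 != 26) + 37 // v + v) * ((12 != 26) + 31 // v + 39)
v = (12 != 26) + parts + (parts + 28)
parts = (12 != 26) + 28 + emit(36) + parts // 15
parts = (12 != 26) + parts + v
print(29)
v = v % parts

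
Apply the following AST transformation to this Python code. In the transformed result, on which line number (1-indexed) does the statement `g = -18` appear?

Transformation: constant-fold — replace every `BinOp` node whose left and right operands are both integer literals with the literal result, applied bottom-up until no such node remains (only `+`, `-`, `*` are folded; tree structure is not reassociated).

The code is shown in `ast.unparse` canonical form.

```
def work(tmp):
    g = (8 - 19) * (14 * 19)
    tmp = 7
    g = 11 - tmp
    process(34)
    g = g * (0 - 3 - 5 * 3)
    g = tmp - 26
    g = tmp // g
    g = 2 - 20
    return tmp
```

9

Transformed code:
def work(tmp):
    g = -2926
    tmp = 7
    g = 11 - tmp
    process(34)
    g = g * -18
    g = tmp - 26
    g = tmp // g
    g = -18
    return tmp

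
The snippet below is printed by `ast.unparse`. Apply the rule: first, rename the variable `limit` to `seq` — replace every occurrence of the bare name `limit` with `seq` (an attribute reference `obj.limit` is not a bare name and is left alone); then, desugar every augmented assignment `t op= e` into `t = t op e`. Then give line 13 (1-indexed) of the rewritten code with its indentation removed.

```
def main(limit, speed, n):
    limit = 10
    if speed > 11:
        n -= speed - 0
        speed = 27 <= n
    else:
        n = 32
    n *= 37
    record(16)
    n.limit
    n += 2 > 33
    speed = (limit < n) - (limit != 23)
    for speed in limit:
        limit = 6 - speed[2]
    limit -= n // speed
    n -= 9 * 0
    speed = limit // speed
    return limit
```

for speed in seq:

Transformed code:
def main(seq, speed, n):
    seq = 10
    if speed > 11:
        n = n - (speed - 0)
        speed = 27 <= n
    else:
        n = 32
    n = n * 37
    record(16)
    n.limit
    n = n + (2 > 33)
    speed = (seq < n) - (seq != 23)
    for speed in seq:
        seq = 6 - speed[2]
    seq = seq - n // speed
    n = n - 9 * 0
    speed = seq // speed
    return seq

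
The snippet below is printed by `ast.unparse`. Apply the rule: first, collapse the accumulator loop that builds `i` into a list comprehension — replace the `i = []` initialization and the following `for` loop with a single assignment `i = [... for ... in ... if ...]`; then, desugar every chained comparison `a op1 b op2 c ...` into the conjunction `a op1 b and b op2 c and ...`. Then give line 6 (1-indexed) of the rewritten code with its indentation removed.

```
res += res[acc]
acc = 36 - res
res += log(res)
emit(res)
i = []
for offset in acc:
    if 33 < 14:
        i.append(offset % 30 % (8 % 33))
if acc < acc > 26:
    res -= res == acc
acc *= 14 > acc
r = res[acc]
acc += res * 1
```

Transformed code:
res += res[acc]
acc = 36 - res
res += log(res)
emit(res)
i = [offset % 30 % (8 % 33) for offset in acc if 33 < 14]
if acc < acc and acc > 26:
    res -= res == acc
acc *= 14 > acc
r = res[acc]
acc += res * 1

if acc < acc and acc > 26:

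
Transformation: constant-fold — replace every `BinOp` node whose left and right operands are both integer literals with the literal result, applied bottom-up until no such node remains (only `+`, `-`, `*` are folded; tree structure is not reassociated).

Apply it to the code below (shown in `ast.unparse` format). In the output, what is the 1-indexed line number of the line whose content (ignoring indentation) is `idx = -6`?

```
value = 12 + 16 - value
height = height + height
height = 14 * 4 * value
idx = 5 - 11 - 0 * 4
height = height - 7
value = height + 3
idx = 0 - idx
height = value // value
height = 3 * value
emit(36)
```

Transformed code:
value = 28 - value
height = height + height
height = 56 * value
idx = -6
height = height - 7
value = height + 3
idx = 0 - idx
height = value // value
height = 3 * value
emit(36)

4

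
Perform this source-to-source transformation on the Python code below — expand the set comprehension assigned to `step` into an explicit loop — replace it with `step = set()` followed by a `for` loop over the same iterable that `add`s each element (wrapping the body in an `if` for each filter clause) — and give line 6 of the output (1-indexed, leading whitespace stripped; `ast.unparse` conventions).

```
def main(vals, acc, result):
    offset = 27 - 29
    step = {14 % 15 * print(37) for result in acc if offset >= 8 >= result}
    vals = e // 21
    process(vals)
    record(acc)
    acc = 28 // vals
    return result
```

step.add(14 % 15 * print(37))

Transformed code:
def main(vals, acc, result):
    offset = 27 - 29
    step = set()
    for result in acc:
        if offset >= 8 >= result:
            step.add(14 % 15 * print(37))
    vals = e // 21
    process(vals)
    record(acc)
    acc = 28 // vals
    return result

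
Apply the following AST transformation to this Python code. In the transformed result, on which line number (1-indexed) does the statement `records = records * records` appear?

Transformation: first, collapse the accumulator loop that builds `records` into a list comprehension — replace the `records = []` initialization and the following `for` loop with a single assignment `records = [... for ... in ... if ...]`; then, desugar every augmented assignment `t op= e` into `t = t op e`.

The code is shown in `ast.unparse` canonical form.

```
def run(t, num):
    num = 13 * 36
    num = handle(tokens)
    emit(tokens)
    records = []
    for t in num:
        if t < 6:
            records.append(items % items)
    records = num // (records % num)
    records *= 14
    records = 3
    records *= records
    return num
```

Transformed code:
def run(t, num):
    num = 13 * 36
    num = handle(tokens)
    emit(tokens)
    records = [items % items for t in num if t < 6]
    records = num // (records % num)
    records = records * 14
    records = 3
    records = records * records
    return num

9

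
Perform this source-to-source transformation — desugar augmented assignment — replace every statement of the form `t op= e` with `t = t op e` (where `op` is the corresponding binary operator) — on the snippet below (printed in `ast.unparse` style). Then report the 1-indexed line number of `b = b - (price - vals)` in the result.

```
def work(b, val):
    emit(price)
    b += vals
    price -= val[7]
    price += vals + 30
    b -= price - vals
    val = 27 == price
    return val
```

Transformed code:
def work(b, val):
    emit(price)
    b = b + vals
    price = price - val[7]
    price = price + (vals + 30)
    b = b - (price - vals)
    val = 27 == price
    return val

6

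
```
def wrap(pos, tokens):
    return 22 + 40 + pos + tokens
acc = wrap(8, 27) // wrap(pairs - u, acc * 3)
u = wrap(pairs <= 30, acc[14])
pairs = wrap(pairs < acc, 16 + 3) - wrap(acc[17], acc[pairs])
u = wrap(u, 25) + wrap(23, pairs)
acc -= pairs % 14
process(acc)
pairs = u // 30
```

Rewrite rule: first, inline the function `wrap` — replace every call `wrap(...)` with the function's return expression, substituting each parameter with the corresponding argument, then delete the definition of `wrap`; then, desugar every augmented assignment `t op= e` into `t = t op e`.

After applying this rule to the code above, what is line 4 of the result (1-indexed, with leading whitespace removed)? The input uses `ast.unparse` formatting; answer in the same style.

u = 22 + 40 + u + 25 + (22 + 40 + 23 + pairs)

Transformed code:
acc = (22 + 40 + 8 + 27) // (22 + 40 + (pairs - u) + acc * 3)
u = 22 + 40 + (pairs <= 30) + acc[14]
pairs = 22 + 40 + (pairs < acc) + (16 + 3) - (22 + 40 + acc[17] + acc[pairs])
u = 22 + 40 + u + 25 + (22 + 40 + 23 + pairs)
acc = acc - pairs % 14
process(acc)
pairs = u // 30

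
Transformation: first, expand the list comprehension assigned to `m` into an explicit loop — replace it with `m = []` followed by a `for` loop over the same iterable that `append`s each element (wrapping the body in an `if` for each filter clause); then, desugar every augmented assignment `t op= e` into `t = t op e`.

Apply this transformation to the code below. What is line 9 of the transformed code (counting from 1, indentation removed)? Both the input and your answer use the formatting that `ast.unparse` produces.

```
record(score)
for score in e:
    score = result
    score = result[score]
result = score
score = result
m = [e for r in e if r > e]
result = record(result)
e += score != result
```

if r > e:

Transformed code:
record(score)
for score in e:
    score = result
    score = result[score]
result = score
score = result
m = []
for r in e:
    if r > e:
        m.append(e)
result = record(result)
e = e + (score != result)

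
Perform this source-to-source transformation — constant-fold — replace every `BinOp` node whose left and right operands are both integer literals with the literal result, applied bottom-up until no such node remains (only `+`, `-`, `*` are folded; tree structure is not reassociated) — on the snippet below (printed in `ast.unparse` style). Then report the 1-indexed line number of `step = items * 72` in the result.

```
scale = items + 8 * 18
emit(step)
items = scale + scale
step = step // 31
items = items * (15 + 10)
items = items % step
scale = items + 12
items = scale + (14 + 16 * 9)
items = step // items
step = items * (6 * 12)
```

10

Transformed code:
scale = items + 144
emit(step)
items = scale + scale
step = step // 31
items = items * 25
items = items % step
scale = items + 12
items = scale + 158
items = step // items
step = items * 72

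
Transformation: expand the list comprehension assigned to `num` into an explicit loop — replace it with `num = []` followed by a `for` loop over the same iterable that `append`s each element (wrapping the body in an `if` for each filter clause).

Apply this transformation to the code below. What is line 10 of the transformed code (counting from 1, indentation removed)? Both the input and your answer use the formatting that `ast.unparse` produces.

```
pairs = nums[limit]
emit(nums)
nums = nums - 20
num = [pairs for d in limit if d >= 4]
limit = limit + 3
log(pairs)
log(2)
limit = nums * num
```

Transformed code:
pairs = nums[limit]
emit(nums)
nums = nums - 20
num = []
for d in limit:
    if d >= 4:
        num.append(pairs)
limit = limit + 3
log(pairs)
log(2)
limit = nums * num

log(2)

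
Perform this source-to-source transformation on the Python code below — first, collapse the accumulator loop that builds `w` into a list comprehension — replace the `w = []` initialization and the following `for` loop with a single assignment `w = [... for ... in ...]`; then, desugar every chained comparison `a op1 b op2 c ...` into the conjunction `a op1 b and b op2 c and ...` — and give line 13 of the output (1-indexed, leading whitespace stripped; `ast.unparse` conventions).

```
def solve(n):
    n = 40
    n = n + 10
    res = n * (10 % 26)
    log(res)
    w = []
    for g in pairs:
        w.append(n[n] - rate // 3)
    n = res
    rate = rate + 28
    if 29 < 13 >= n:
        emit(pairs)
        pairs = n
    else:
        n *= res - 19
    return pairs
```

n *= res - 19

Transformed code:
def solve(n):
    n = 40
    n = n + 10
    res = n * (10 % 26)
    log(res)
    w = [n[n] - rate // 3 for g in pairs]
    n = res
    rate = rate + 28
    if 29 < 13 and 13 >= n:
        emit(pairs)
        pairs = n
    else:
        n *= res - 19
    return pairs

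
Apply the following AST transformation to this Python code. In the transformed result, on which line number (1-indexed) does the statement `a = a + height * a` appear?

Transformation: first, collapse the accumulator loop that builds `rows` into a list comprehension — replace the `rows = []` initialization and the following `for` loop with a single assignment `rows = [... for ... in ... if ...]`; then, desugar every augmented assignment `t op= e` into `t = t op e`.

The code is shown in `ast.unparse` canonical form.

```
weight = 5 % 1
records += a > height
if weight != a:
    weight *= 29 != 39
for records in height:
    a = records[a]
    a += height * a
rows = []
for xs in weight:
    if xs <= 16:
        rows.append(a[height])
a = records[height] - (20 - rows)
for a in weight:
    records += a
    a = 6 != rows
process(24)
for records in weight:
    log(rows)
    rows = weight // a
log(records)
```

7

Transformed code:
weight = 5 % 1
records = records + (a > height)
if weight != a:
    weight = weight * (29 != 39)
for records in height:
    a = records[a]
    a = a + height * a
rows = [a[height] for xs in weight if xs <= 16]
a = records[height] - (20 - rows)
for a in weight:
    records = records + a
    a = 6 != rows
process(24)
for records in weight:
    log(rows)
    rows = weight // a
log(records)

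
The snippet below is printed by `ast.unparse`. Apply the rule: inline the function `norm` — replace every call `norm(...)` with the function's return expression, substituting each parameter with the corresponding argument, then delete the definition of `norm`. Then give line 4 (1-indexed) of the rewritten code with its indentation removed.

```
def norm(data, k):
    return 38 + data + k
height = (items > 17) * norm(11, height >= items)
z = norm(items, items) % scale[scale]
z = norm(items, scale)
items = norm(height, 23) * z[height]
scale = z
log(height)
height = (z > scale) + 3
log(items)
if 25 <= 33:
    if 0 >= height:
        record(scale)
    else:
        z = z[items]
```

items = (38 + height + 23) * z[height]

Transformed code:
height = (items > 17) * (38 + 11 + (height >= items))
z = (38 + items + items) % scale[scale]
z = 38 + items + scale
items = (38 + height + 23) * z[height]
scale = z
log(height)
height = (z > scale) + 3
log(items)
if 25 <= 33:
    if 0 >= height:
        record(scale)
    else:
        z = z[items]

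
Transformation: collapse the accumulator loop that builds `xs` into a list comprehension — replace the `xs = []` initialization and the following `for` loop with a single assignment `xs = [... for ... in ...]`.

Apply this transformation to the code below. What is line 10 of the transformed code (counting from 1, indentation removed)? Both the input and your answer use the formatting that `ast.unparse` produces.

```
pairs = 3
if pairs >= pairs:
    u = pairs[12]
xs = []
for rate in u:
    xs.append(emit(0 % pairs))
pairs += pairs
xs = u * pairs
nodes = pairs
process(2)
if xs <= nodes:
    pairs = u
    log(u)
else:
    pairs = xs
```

pairs = u

Transformed code:
pairs = 3
if pairs >= pairs:
    u = pairs[12]
xs = [emit(0 % pairs) for rate in u]
pairs += pairs
xs = u * pairs
nodes = pairs
process(2)
if xs <= nodes:
    pairs = u
    log(u)
else:
    pairs = xs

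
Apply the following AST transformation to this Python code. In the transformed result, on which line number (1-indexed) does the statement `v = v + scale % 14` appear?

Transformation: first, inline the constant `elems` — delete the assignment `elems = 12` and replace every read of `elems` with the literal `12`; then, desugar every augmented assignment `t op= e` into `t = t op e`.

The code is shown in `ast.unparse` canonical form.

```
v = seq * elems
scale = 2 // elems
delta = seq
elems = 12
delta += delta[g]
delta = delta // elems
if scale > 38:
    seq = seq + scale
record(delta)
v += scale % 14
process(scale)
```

Transformed code:
v = seq * 12
scale = 2 // 12
delta = seq
delta = delta + delta[g]
delta = delta // 12
if scale > 38:
    seq = seq + scale
record(delta)
v = v + scale % 14
process(scale)

9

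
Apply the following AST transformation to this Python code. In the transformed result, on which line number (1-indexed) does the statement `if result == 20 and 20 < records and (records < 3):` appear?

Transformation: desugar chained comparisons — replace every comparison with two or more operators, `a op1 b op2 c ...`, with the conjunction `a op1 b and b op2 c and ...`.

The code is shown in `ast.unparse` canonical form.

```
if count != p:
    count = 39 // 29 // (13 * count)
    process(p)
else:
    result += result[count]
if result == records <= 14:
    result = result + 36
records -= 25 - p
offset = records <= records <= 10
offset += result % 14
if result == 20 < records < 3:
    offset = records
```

11

Transformed code:
if count != p:
    count = 39 // 29 // (13 * count)
    process(p)
else:
    result += result[count]
if result == records and records <= 14:
    result = result + 36
records -= 25 - p
offset = records <= records and records <= 10
offset += result % 14
if result == 20 and 20 < records and (records < 3):
    offset = records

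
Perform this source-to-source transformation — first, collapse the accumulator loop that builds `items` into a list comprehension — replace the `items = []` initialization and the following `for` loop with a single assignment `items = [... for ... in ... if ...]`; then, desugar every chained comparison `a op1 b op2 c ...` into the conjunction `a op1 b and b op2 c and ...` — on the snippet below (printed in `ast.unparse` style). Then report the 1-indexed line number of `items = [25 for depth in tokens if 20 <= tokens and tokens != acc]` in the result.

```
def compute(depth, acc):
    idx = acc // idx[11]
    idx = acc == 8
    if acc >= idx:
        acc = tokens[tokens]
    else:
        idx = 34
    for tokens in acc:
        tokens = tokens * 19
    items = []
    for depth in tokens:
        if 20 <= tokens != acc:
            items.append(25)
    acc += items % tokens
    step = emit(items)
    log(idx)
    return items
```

Transformed code:
def compute(depth, acc):
    idx = acc // idx[11]
    idx = acc == 8
    if acc >= idx:
        acc = tokens[tokens]
    else:
        idx = 34
    for tokens in acc:
        tokens = tokens * 19
    items = [25 for depth in tokens if 20 <= tokens and tokens != acc]
    acc += items % tokens
    step = emit(items)
    log(idx)
    return items

10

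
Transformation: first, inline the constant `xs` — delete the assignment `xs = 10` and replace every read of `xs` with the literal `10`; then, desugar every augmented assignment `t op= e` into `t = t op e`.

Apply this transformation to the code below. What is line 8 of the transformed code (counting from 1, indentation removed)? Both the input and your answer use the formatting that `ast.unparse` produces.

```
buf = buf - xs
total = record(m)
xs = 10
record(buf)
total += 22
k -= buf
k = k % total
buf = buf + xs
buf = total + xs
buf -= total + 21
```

buf = total + 10

Transformed code:
buf = buf - 10
total = record(m)
record(buf)
total = total + 22
k = k - buf
k = k % total
buf = buf + 10
buf = total + 10
buf = buf - (total + 21)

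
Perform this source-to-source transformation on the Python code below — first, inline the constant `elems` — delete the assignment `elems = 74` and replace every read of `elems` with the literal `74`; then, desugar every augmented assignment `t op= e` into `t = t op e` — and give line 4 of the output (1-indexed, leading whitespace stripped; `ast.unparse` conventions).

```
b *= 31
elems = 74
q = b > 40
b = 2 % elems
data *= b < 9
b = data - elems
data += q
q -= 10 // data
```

Transformed code:
b = b * 31
q = b > 40
b = 2 % 74
data = data * (b < 9)
b = data - 74
data = data + q
q = q - 10 // data

data = data * (b < 9)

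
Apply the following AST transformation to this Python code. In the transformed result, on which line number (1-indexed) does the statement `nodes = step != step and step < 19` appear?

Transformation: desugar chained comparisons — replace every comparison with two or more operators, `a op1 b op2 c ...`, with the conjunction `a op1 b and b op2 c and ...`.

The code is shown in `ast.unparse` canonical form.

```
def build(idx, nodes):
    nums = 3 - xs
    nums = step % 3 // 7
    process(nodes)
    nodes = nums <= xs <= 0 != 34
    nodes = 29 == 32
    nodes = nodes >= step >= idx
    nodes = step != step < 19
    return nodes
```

Transformed code:
def build(idx, nodes):
    nums = 3 - xs
    nums = step % 3 // 7
    process(nodes)
    nodes = nums <= xs and xs <= 0 and (0 != 34)
    nodes = 29 == 32
    nodes = nodes >= step and step >= idx
    nodes = step != step and step < 19
    return nodes

8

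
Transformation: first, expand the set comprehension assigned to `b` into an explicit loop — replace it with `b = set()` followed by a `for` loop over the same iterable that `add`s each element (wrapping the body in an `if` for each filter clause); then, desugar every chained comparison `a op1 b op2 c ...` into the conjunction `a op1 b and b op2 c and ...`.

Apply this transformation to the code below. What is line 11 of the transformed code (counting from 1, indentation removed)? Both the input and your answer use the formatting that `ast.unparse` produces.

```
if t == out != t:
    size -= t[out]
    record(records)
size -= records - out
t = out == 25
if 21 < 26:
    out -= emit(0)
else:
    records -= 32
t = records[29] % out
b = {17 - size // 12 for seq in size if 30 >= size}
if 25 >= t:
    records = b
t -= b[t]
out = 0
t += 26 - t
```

Transformed code:
if t == out and out != t:
    size -= t[out]
    record(records)
size -= records - out
t = out == 25
if 21 < 26:
    out -= emit(0)
else:
    records -= 32
t = records[29] % out
b = set()
for seq in size:
    if 30 >= size:
        b.add(17 - size // 12)
if 25 >= t:
    records = b
t -= b[t]
out = 0
t += 26 - t

b = set()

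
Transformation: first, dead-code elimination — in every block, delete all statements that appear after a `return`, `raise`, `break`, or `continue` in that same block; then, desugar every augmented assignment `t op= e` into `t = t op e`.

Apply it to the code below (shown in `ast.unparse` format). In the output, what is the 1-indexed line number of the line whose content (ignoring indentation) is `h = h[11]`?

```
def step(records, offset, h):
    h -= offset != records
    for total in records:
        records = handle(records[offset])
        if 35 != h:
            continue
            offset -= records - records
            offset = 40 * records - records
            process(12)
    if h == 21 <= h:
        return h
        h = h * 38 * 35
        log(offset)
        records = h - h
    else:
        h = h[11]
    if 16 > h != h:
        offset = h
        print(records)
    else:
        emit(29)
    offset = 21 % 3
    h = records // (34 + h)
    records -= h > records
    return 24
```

10

Transformed code:
def step(records, offset, h):
    h = h - (offset != records)
    for total in records:
        records = handle(records[offset])
        if 35 != h:
            continue
    if h == 21 <= h:
        return h
    else:
        h = h[11]
    if 16 > h != h:
        offset = h
        print(records)
    else:
        emit(29)
    offset = 21 % 3
    h = records // (34 + h)
    records = records - (h > records)
    return 24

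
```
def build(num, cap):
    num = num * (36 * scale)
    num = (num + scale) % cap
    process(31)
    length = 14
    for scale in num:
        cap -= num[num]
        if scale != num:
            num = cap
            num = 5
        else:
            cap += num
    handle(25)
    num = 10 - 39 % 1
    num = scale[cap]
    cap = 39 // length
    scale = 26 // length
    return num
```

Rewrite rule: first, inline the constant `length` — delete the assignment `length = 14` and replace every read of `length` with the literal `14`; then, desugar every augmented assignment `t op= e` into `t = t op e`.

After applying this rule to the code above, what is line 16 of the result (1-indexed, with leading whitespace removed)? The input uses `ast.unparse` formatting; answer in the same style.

Transformed code:
def build(num, cap):
    num = num * (36 * scale)
    num = (num + scale) % cap
    process(31)
    for scale in num:
        cap = cap - num[num]
        if scale != num:
            num = cap
            num = 5
        else:
            cap = cap + num
    handle(25)
    num = 10 - 39 % 1
    num = scale[cap]
    cap = 39 // 14
    scale = 26 // 14
    return num

scale = 26 // 14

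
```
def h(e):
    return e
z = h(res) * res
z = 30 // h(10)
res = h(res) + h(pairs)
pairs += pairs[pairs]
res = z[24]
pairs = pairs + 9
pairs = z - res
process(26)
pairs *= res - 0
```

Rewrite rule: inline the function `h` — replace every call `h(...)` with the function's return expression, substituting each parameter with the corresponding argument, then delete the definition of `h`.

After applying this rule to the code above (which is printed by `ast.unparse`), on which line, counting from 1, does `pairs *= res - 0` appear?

Transformed code:
z = res * res
z = 30 // 10
res = res + pairs
pairs += pairs[pairs]
res = z[24]
pairs = pairs + 9
pairs = z - res
process(26)
pairs *= res - 0

9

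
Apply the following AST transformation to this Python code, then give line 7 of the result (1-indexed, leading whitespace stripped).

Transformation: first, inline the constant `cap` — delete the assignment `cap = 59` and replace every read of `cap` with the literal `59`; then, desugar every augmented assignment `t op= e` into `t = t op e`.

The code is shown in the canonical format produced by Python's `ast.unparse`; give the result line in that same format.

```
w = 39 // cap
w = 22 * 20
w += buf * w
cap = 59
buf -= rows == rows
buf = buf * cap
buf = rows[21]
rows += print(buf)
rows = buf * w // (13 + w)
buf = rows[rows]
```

Transformed code:
w = 39 // 59
w = 22 * 20
w = w + buf * w
buf = buf - (rows == rows)
buf = buf * 59
buf = rows[21]
rows = rows + print(buf)
rows = buf * w // (13 + w)
buf = rows[rows]

rows = rows + print(buf)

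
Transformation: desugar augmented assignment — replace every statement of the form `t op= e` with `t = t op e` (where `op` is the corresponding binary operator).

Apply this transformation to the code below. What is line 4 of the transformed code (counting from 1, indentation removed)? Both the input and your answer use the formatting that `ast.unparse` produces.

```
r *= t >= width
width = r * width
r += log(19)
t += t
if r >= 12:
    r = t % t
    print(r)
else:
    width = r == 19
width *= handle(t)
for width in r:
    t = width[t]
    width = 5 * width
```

t = t + t

Transformed code:
r = r * (t >= width)
width = r * width
r = r + log(19)
t = t + t
if r >= 12:
    r = t % t
    print(r)
else:
    width = r == 19
width = width * handle(t)
for width in r:
    t = width[t]
    width = 5 * width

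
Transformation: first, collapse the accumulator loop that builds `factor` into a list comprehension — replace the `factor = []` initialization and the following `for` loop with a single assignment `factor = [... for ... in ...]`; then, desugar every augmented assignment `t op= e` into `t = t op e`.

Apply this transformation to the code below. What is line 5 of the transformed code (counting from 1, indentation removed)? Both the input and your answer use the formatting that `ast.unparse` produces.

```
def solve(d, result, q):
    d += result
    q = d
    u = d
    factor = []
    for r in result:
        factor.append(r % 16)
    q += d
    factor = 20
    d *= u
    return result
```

factor = [r % 16 for r in result]

Transformed code:
def solve(d, result, q):
    d = d + result
    q = d
    u = d
    factor = [r % 16 for r in result]
    q = q + d
    factor = 20
    d = d * u
    return result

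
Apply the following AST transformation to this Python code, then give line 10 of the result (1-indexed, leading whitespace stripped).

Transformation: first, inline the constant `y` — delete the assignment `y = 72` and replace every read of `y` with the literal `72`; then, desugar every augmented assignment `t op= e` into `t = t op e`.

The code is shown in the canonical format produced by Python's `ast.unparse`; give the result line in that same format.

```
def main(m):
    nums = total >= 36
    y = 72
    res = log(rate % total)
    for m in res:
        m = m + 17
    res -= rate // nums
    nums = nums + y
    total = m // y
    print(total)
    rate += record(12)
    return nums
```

Transformed code:
def main(m):
    nums = total >= 36
    res = log(rate % total)
    for m in res:
        m = m + 17
    res = res - rate // nums
    nums = nums + 72
    total = m // 72
    print(total)
    rate = rate + record(12)
    return nums

rate = rate + record(12)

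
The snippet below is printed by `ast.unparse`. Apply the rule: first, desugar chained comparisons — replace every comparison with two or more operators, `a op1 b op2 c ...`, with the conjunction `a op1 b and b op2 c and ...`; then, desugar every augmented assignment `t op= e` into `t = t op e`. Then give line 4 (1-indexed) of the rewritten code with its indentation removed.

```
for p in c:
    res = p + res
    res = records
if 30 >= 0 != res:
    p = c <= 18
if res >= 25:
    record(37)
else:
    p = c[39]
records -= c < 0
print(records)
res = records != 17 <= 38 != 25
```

Transformed code:
for p in c:
    res = p + res
    res = records
if 30 >= 0 and 0 != res:
    p = c <= 18
if res >= 25:
    record(37)
else:
    p = c[39]
records = records - (c < 0)
print(records)
res = records != 17 and 17 <= 38 and (38 != 25)

if 30 >= 0 and 0 != res: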